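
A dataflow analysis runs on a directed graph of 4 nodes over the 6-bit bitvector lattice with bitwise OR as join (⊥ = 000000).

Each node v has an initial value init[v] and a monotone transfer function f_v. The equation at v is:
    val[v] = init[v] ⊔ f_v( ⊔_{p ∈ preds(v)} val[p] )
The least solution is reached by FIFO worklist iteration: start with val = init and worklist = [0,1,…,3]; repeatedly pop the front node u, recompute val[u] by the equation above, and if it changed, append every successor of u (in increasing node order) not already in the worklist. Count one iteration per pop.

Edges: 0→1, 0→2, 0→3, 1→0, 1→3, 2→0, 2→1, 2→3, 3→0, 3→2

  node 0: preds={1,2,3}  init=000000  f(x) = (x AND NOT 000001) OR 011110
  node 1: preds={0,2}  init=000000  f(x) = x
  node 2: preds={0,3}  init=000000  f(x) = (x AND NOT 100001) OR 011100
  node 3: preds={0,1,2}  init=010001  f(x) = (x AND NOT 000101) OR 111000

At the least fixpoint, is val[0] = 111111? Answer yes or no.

no

Iteration log — 9 steps:
  step 1. node 0  ⊔preds=010001  new=011110  old=000000  +wl: 
  step 2. node 1  ⊔preds=011110  new=011110  old=000000  +wl: 0
  step 3. node 2  ⊔preds=011111  new=011110  old=000000  +wl: 1
  step 4. node 3  ⊔preds=011110  new=111011  old=010001  +wl: 2
  step 5. node 0  ⊔preds=111111  new=111110  old=011110  +wl: 3
  step 6. node 1  ⊔preds=111110  new=111110  old=011110  +wl: 0
  step 7. node 2  ⊔preds=111111  new=011110  stable
  step 8. node 3  ⊔preds=111110  new=111011  stable
  step 9. node 0  ⊔preds=111111  new=111110  stable

Least fixpoint reached:
  node 0: 111110
  node 1: 111110
  node 2: 011110
  node 3: 111011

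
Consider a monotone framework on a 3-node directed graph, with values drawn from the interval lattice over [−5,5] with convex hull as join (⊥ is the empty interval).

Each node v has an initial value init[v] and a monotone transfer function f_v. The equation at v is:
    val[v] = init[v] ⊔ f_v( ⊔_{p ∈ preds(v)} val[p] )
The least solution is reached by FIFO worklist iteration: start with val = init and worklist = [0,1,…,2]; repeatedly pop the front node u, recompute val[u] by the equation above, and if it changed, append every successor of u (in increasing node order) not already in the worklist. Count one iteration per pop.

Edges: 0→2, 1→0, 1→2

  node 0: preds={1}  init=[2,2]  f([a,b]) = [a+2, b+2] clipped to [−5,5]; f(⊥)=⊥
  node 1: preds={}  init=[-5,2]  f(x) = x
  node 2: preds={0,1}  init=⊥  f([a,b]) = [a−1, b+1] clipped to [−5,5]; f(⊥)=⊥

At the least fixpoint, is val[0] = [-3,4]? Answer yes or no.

yes

Iteration log — 3 steps:
  step 1. node 0  ⊔preds=[-5,2]  new=[-3,4]  old=[2,2]  +wl: 
  step 2. node 1  ⊔preds=⊥  new=[-5,2]  stable
  step 3. node 2  ⊔preds=[-5,4]  new=[-5,5]  old=⊥  +wl: 

Least fixpoint reached:
  node 0: [-3,4]
  node 1: [-5,2]
  node 2: [-5,5]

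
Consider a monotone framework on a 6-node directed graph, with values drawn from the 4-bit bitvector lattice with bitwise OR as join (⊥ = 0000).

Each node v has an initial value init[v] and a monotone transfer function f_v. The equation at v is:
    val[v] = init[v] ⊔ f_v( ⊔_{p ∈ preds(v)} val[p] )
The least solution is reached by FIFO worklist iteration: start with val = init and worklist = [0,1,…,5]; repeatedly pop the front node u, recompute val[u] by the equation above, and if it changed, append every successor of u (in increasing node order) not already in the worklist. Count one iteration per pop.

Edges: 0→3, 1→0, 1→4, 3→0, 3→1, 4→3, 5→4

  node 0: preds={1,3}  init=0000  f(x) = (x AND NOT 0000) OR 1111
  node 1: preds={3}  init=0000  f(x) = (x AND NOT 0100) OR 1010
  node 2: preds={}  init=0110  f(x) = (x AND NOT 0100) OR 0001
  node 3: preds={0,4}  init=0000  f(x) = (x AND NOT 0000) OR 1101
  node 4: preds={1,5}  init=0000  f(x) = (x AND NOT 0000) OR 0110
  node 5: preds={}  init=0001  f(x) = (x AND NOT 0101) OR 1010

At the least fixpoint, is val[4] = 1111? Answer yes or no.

Worklist (11 pops):
  #1 pop 0: in=0000 → 1111 (was 0000); enqueue []
  #2 pop 1: in=0000 → 1010 (was 0000); enqueue [0]
  #3 pop 2: in=0000 → 0111 (was 0110); enqueue []
  #4 pop 3: in=1111 → 1111 (was 0000); enqueue [1]
  #5 pop 4: in=1011 → 1111 (was 0000); enqueue [3]
  #6 pop 5: in=0000 → 1011 (was 0001); enqueue [4]
  #7 pop 0: in=1111 → 1111 (no change)
  #8 pop 1: in=1111 → 1011 (was 1010); enqueue [0]
  #9 pop 3: in=1111 → 1111 (no change)
  #10 pop 4: in=1011 → 1111 (no change)
  #11 pop 0: in=1111 → 1111 (no change)

Fixpoint:
  val[0] = 1111
  val[1] = 1011
  val[2] = 0111
  val[3] = 1111
  val[4] = 1111
  val[5] = 1011

yes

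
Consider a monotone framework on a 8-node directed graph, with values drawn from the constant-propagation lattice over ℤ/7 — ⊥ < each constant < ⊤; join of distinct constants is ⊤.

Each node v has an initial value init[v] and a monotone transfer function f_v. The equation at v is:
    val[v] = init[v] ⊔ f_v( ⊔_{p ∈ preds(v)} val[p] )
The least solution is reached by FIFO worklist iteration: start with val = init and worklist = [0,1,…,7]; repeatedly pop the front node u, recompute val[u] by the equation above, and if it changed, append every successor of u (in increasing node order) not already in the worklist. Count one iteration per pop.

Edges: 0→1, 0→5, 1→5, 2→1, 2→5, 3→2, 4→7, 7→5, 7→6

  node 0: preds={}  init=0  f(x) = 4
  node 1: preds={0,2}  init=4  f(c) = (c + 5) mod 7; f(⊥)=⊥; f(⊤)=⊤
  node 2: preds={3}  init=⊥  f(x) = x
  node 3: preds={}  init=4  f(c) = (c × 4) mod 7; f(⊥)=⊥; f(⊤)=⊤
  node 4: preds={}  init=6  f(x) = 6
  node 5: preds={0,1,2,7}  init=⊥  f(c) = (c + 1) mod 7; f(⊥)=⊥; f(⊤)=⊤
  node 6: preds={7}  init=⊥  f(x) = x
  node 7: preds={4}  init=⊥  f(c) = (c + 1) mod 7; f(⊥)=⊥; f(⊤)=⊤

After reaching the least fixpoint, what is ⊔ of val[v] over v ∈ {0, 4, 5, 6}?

⊤

Trace (11 dequeues):
  [1] u=0 | in ⊥ | out ⊤ | prev 0 | push {}
  [2] u=1 | in ⊤ | out ⊤ | prev 4 | push {}
  [3] u=2 | in 4 | out 4 | prev ⊥ | push {1}
  [4] u=3 | in ⊥ | out 4 | ==
  [5] u=4 | in ⊥ | out 6 | ==
  [6] u=5 | in ⊤ | out ⊤ | prev ⊥ | push {}
  [7] u=6 | in ⊥ | out ⊥ | ==
  [8] u=7 | in 6 | out 0 | prev ⊥ | push {5,6}
  [9] u=1 | in ⊤ | out ⊤ | ==
  [10] u=5 | in ⊤ | out ⊤ | ==
  [11] u=6 | in 0 | out 0 | prev ⊥ | push {}

Converged values:
  [0] ⊤
  [1] ⊤
  [2] 4
  [3] 4
  [4] 6
  [5] ⊤
  [6] 0
  [7] 0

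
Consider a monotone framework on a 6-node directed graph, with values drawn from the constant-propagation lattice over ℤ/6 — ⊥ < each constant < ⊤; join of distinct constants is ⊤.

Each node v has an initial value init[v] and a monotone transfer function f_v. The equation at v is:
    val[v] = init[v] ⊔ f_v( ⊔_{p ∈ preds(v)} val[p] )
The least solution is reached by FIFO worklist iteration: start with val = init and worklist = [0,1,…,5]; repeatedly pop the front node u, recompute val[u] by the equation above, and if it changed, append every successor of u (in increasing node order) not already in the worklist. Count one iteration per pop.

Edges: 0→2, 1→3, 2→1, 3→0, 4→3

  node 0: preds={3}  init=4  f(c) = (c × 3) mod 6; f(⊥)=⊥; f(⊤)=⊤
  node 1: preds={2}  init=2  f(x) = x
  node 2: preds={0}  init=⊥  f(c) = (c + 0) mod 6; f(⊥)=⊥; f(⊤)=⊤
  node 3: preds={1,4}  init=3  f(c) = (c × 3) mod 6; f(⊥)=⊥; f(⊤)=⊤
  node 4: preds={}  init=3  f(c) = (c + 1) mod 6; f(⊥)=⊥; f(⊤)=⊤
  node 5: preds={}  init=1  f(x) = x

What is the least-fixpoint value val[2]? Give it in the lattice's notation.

Iteration log — 9 steps:
  step 1. node 0  ⊔preds=3  new=⊤  old=4  +wl: 
  step 2. node 1  ⊔preds=⊥  new=2  stable
  step 3. node 2  ⊔preds=⊤  new=⊤  old=⊥  +wl: 1
  step 4. node 3  ⊔preds=⊤  new=⊤  old=3  +wl: 0
  step 5. node 4  ⊔preds=⊥  new=3  stable
  step 6. node 5  ⊔preds=⊥  new=1  stable
  step 7. node 1  ⊔preds=⊤  new=⊤  old=2  +wl: 3
  step 8. node 0  ⊔preds=⊤  new=⊤  stable
  step 9. node 3  ⊔preds=⊤  new=⊤  stable

Least fixpoint reached:
  node 0: ⊤
  node 1: ⊤
  node 2: ⊤
  node 3: ⊤
  node 4: 3
  node 5: 1

⊤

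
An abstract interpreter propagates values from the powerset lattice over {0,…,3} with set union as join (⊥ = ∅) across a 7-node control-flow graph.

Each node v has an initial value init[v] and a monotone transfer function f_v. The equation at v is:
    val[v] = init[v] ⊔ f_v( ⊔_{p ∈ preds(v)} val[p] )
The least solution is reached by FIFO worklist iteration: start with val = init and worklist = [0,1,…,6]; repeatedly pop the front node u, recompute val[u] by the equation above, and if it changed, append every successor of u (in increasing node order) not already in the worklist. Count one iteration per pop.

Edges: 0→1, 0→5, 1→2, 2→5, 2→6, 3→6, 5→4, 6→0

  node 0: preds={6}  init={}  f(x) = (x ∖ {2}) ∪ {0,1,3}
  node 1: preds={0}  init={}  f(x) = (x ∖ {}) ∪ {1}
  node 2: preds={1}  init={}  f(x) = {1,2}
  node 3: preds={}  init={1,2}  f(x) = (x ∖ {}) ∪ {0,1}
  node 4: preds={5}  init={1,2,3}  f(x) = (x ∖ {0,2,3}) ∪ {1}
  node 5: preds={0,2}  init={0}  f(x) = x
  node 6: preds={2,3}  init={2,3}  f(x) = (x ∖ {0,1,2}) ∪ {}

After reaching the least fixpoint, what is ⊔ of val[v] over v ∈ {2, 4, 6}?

Worklist (8 pops):
  #1 pop 0: in={2,3} → {0,1,3} (was {}); enqueue []
  #2 pop 1: in={0,1,3} → {0,1,3} (was {}); enqueue []
  #3 pop 2: in={0,1,3} → {1,2} (was {}); enqueue []
  #4 pop 3: in={} → {0,1,2} (was {1,2}); enqueue []
  #5 pop 4: in={0} → {1,2,3} (no change)
  #6 pop 5: in={0,1,2,3} → {0,1,2,3} (was {0}); enqueue [4]
  #7 pop 6: in={0,1,2} → {2,3} (no change)
  #8 pop 4: in={0,1,2,3} → {1,2,3} (no change)

Fixpoint:
  val[0] = {0,1,3}
  val[1] = {0,1,3}
  val[2] = {1,2}
  val[3] = {0,1,2}
  val[4] = {1,2,3}
  val[5] = {0,1,2,3}
  val[6] = {2,3}

{1,2,3}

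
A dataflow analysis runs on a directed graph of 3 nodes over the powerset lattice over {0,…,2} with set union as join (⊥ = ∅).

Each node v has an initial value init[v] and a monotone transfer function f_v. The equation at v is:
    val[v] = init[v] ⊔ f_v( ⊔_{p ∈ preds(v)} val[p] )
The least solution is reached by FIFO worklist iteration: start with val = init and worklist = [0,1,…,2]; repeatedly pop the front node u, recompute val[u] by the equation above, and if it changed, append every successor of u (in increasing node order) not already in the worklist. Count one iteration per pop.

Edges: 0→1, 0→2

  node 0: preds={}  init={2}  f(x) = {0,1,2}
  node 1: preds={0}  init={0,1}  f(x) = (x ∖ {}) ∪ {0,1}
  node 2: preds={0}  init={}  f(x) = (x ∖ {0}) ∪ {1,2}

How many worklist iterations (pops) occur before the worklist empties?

3

Trace (3 dequeues):
  [1] u=0 | in {} | out {0,1,2} | prev {2} | push {}
  [2] u=1 | in {0,1,2} | out {0,1,2} | prev {0,1} | push {}
  [3] u=2 | in {0,1,2} | out {1,2} | prev {} | push {}

Converged values:
  [0] {0,1,2}
  [1] {0,1,2}
  [2] {1,2}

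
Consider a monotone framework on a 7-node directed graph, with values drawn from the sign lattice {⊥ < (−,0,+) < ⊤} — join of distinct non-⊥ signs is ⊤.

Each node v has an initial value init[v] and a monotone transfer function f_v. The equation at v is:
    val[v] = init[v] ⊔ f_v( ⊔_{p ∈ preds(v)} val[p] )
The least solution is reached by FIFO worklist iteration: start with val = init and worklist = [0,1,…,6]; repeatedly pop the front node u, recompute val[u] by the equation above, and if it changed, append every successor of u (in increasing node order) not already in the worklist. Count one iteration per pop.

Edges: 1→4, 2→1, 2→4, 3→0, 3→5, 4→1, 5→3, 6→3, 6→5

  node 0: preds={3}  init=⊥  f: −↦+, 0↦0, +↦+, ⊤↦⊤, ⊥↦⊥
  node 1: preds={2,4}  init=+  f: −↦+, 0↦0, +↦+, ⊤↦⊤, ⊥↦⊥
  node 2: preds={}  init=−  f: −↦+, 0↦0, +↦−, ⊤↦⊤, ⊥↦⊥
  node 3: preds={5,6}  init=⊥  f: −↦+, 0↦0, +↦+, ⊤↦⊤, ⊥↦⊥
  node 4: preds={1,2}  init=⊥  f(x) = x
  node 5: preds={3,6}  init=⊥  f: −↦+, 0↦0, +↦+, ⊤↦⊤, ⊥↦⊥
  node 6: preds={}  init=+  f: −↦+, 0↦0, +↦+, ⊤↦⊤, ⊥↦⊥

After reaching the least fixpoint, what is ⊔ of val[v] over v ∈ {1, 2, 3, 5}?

⊤

Worklist (11 pops):
  #1 pop 0: in=⊥ → ⊥ (no change)
  #2 pop 1: in=− → + (no change)
  #3 pop 2: in=⊥ → − (no change)
  #4 pop 3: in=+ → + (was ⊥); enqueue [0]
  #5 pop 4: in=⊤ → ⊤ (was ⊥); enqueue [1]
  #6 pop 5: in=+ → + (was ⊥); enqueue [3]
  #7 pop 6: in=⊥ → + (no change)
  #8 pop 0: in=+ → + (was ⊥); enqueue []
  #9 pop 1: in=⊤ → ⊤ (was +); enqueue [4]
  #10 pop 3: in=+ → + (no change)
  #11 pop 4: in=⊤ → ⊤ (no change)

Fixpoint:
  val[0] = +
  val[1] = ⊤
  val[2] = −
  val[3] = +
  val[4] = ⊤
  val[5] = +
  val[6] = +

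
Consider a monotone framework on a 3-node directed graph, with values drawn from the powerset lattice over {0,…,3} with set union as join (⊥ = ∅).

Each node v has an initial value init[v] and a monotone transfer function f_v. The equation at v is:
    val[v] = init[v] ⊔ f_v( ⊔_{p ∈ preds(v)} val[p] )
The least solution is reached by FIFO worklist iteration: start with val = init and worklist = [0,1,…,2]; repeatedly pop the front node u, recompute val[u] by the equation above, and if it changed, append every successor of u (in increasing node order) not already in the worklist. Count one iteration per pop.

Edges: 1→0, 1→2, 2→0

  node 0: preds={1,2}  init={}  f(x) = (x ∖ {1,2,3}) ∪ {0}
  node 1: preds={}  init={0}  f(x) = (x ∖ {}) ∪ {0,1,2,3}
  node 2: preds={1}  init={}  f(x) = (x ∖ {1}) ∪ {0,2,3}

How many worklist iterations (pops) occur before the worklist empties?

4

Trace (4 dequeues):
  [1] u=0 | in {0} | out {0} | prev {} | push {}
  [2] u=1 | in {} | out {0,1,2,3} | prev {0} | push {0}
  [3] u=2 | in {0,1,2,3} | out {0,2,3} | prev {} | push {}
  [4] u=0 | in {0,1,2,3} | out {0} | ==

Converged values:
  [0] {0}
  [1] {0,1,2,3}
  [2] {0,2,3}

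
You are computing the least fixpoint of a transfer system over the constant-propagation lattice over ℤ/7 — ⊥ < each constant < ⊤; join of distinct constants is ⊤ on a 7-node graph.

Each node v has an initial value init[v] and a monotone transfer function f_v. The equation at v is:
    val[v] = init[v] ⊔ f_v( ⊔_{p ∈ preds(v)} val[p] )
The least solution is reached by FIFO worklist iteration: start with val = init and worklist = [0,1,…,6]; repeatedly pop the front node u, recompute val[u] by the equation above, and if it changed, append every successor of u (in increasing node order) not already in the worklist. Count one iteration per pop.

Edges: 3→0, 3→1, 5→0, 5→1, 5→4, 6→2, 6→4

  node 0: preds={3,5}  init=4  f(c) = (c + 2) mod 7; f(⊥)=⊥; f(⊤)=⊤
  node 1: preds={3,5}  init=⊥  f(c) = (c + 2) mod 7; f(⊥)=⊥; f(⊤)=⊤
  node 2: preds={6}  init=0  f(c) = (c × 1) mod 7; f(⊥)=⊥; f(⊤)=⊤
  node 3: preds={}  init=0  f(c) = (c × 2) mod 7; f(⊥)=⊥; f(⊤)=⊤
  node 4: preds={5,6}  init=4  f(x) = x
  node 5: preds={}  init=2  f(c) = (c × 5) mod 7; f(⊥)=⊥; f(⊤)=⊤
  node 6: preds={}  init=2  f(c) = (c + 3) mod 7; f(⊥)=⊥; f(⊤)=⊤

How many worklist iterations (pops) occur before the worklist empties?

Iteration log — 7 steps:
  step 1. node 0  ⊔preds=⊤  new=⊤  old=4  +wl: 
  step 2. node 1  ⊔preds=⊤  new=⊤  old=⊥  +wl: 
  step 3. node 2  ⊔preds=2  new=⊤  old=0  +wl: 
  step 4. node 3  ⊔preds=⊥  new=0  stable
  step 5. node 4  ⊔preds=2  new=⊤  old=4  +wl: 
  step 6. node 5  ⊔preds=⊥  new=2  stable
  step 7. node 6  ⊔preds=⊥  new=2  stable

Least fixpoint reached:
  node 0: ⊤
  node 1: ⊤
  node 2: ⊤
  node 3: 0
  node 4: ⊤
  node 5: 2
  node 6: 2

7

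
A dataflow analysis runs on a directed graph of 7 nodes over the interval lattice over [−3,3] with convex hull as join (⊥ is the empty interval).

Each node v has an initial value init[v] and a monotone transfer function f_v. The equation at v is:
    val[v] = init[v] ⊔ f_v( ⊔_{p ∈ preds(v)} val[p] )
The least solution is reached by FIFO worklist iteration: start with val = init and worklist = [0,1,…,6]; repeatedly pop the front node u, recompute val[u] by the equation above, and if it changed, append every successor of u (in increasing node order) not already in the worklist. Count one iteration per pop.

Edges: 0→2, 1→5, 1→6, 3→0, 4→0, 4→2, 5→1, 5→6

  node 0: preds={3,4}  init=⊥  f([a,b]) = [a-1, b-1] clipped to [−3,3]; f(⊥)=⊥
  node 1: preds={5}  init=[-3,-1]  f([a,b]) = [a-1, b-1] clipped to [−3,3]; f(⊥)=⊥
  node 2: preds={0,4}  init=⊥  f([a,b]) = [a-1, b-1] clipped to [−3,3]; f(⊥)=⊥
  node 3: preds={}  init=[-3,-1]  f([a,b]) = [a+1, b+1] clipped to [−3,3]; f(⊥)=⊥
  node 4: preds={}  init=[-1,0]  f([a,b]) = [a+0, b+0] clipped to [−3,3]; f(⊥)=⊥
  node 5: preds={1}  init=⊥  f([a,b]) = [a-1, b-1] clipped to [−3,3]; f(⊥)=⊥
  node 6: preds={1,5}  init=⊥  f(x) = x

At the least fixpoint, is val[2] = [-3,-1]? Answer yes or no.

yes

Worklist (8 pops):
  #1 pop 0: in=[-3,0] → [-3,-1] (was ⊥); enqueue []
  #2 pop 1: in=⊥ → [-3,-1] (no change)
  #3 pop 2: in=[-3,0] → [-3,-1] (was ⊥); enqueue []
  #4 pop 3: in=⊥ → [-3,-1] (no change)
  #5 pop 4: in=⊥ → [-1,0] (no change)
  #6 pop 5: in=[-3,-1] → [-3,-2] (was ⊥); enqueue [1]
  #7 pop 6: in=[-3,-1] → [-3,-1] (was ⊥); enqueue []
  #8 pop 1: in=[-3,-2] → [-3,-1] (no change)

Fixpoint:
  val[0] = [-3,-1]
  val[1] = [-3,-1]
  val[2] = [-3,-1]
  val[3] = [-3,-1]
  val[4] = [-1,0]
  val[5] = [-3,-2]
  val[6] = [-3,-1]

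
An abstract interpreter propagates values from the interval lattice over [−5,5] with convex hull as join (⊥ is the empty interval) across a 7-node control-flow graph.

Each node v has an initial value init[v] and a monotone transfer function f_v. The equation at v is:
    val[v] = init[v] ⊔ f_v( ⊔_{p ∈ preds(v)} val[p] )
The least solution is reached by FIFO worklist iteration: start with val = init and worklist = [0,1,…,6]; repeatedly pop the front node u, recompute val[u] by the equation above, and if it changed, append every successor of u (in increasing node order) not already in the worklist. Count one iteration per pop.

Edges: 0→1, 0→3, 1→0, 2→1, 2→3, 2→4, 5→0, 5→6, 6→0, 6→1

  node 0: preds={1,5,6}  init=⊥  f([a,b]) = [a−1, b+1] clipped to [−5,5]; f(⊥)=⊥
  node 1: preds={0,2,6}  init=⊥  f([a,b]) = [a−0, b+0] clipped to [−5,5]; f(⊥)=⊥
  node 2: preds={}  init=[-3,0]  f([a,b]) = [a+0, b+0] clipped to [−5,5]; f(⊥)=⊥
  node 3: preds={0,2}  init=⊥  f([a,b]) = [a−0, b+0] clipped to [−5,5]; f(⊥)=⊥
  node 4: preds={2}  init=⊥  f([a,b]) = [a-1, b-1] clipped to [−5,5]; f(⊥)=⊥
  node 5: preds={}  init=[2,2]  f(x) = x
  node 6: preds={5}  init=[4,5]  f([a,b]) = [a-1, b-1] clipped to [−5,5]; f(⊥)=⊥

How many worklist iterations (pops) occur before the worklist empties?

Iteration log — 14 steps:
  step 1. node 0  ⊔preds=[2,5]  new=[1,5]  old=⊥  +wl: 
  step 2. node 1  ⊔preds=[-3,5]  new=[-3,5]  old=⊥  +wl: 0
  step 3. node 2  ⊔preds=⊥  new=[-3,0]  stable
  step 4. node 3  ⊔preds=[-3,5]  new=[-3,5]  old=⊥  +wl: 
  step 5. node 4  ⊔preds=[-3,0]  new=[-4,-1]  old=⊥  +wl: 
  step 6. node 5  ⊔preds=⊥  new=[2,2]  stable
  step 7. node 6  ⊔preds=[2,2]  new=[1,5]  old=[4,5]  +wl: 1
  step 8. node 0  ⊔preds=[-3,5]  new=[-4,5]  old=[1,5]  +wl: 3
  step 9. node 1  ⊔preds=[-4,5]  new=[-4,5]  old=[-3,5]  +wl: 0
  step 10. node 3  ⊔preds=[-4,5]  new=[-4,5]  old=[-3,5]  +wl: 
  step 11. node 0  ⊔preds=[-4,5]  new=[-5,5]  old=[-4,5]  +wl: 1,3
  step 12. node 1  ⊔preds=[-5,5]  new=[-5,5]  old=[-4,5]  +wl: 0
  step 13. node 3  ⊔preds=[-5,5]  new=[-5,5]  old=[-4,5]  +wl: 
  step 14. node 0  ⊔preds=[-5,5]  new=[-5,5]  stable

Least fixpoint reached:
  node 0: [-5,5]
  node 1: [-5,5]
  node 2: [-3,0]
  node 3: [-5,5]
  node 4: [-4,-1]
  node 5: [2,2]
  node 6: [1,5]

14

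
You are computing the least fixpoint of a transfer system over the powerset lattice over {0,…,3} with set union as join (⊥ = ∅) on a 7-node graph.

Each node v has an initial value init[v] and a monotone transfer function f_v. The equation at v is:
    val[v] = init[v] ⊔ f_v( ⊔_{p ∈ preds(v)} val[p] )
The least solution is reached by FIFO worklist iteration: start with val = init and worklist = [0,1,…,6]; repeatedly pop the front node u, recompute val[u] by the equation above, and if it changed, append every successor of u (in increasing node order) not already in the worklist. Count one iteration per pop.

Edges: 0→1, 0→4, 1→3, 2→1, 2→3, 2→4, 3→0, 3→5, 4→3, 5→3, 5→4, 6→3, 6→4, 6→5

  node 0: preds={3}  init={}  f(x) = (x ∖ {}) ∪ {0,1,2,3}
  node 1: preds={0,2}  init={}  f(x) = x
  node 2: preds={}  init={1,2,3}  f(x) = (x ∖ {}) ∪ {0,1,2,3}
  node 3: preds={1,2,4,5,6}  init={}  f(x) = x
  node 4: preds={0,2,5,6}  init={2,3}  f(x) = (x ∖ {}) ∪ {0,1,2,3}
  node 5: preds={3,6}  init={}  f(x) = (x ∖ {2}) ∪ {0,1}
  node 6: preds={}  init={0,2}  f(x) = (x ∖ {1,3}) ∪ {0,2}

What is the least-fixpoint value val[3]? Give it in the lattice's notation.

{0,1,2,3}

Worklist (11 pops):
  #1 pop 0: in={} → {0,1,2,3} (was {}); enqueue []
  #2 pop 1: in={0,1,2,3} → {0,1,2,3} (was {}); enqueue []
  #3 pop 2: in={} → {0,1,2,3} (was {1,2,3}); enqueue [1]
  #4 pop 3: in={0,1,2,3} → {0,1,2,3} (was {}); enqueue [0]
  #5 pop 4: in={0,1,2,3} → {0,1,2,3} (was {2,3}); enqueue [3]
  #6 pop 5: in={0,1,2,3} → {0,1,3} (was {}); enqueue [4]
  #7 pop 6: in={} → {0,2} (no change)
  #8 pop 1: in={0,1,2,3} → {0,1,2,3} (no change)
  #9 pop 0: in={0,1,2,3} → {0,1,2,3} (no change)
  #10 pop 3: in={0,1,2,3} → {0,1,2,3} (no change)
  #11 pop 4: in={0,1,2,3} → {0,1,2,3} (no change)

Fixpoint:
  val[0] = {0,1,2,3}
  val[1] = {0,1,2,3}
  val[2] = {0,1,2,3}
  val[3] = {0,1,2,3}
  val[4] = {0,1,2,3}
  val[5] = {0,1,3}
  val[6] = {0,2}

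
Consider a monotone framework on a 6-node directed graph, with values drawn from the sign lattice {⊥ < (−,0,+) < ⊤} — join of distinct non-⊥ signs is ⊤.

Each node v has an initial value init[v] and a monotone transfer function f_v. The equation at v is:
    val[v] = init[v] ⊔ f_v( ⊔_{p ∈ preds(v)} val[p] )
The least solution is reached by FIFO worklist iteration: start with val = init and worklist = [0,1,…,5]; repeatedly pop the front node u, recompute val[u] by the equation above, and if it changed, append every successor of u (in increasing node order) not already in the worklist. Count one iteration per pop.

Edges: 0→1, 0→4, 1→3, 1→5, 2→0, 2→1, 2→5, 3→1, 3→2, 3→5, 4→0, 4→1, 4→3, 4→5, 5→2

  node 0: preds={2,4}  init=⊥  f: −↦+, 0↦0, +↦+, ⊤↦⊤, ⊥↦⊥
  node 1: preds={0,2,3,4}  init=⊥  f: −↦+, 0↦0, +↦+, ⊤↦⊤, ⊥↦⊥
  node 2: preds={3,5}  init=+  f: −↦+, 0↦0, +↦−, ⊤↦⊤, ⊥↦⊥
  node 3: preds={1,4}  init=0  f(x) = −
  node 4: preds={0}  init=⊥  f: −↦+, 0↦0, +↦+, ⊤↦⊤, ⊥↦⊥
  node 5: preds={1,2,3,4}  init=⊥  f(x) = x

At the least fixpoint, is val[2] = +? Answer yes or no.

Iteration log — 15 steps:
  step 1. node 0  ⊔preds=+  new=+  old=⊥  +wl: 
  step 2. node 1  ⊔preds=⊤  new=⊤  old=⊥  +wl: 
  step 3. node 2  ⊔preds=0  new=⊤  old=+  +wl: 0,1
  step 4. node 3  ⊔preds=⊤  new=⊤  old=0  +wl: 2
  step 5. node 4  ⊔preds=+  new=+  old=⊥  +wl: 3
  step 6. node 5  ⊔preds=⊤  new=⊤  old=⊥  +wl: 
  step 7. node 0  ⊔preds=⊤  new=⊤  old=+  +wl: 4
  step 8. node 1  ⊔preds=⊤  new=⊤  stable
  step 9. node 2  ⊔preds=⊤  new=⊤  stable
  step 10. node 3  ⊔preds=⊤  new=⊤  stable
  step 11. node 4  ⊔preds=⊤  new=⊤  old=+  +wl: 0,1,3,5
  step 12. node 0  ⊔preds=⊤  new=⊤  stable
  step 13. node 1  ⊔preds=⊤  new=⊤  stable
  step 14. node 3  ⊔preds=⊤  new=⊤  stable
  step 15. node 5  ⊔preds=⊤  new=⊤  stable

Least fixpoint reached:
  node 0: ⊤
  node 1: ⊤
  node 2: ⊤
  node 3: ⊤
  node 4: ⊤
  node 5: ⊤

no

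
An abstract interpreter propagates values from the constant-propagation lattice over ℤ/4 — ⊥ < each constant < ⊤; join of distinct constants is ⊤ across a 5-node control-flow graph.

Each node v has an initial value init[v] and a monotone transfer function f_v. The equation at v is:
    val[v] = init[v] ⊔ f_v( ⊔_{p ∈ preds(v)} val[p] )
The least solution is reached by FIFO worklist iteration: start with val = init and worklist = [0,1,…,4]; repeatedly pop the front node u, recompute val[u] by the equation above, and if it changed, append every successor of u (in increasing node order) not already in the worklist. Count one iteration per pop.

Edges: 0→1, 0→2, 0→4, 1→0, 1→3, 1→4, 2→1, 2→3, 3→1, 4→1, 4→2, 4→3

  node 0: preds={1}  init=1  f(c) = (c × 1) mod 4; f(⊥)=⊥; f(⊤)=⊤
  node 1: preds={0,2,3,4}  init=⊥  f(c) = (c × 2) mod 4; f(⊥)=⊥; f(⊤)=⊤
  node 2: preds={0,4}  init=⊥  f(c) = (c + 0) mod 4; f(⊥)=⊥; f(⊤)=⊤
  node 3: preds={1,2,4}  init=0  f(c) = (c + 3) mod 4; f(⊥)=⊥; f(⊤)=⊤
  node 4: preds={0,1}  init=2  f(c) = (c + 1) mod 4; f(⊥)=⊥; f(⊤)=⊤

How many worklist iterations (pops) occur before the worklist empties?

Trace (10 dequeues):
  [1] u=0 | in ⊥ | out 1 | ==
  [2] u=1 | in ⊤ | out ⊤ | prev ⊥ | push {0}
  [3] u=2 | in ⊤ | out ⊤ | prev ⊥ | push {1}
  [4] u=3 | in ⊤ | out ⊤ | prev 0 | push {}
  [5] u=4 | in ⊤ | out ⊤ | prev 2 | push {2,3}
  [6] u=0 | in ⊤ | out ⊤ | prev 1 | push {4}
  [7] u=1 | in ⊤ | out ⊤ | ==
  [8] u=2 | in ⊤ | out ⊤ | ==
  [9] u=3 | in ⊤ | out ⊤ | ==
  [10] u=4 | in ⊤ | out ⊤ | ==

Converged values:
  [0] ⊤
  [1] ⊤
  [2] ⊤
  [3] ⊤
  [4] ⊤

10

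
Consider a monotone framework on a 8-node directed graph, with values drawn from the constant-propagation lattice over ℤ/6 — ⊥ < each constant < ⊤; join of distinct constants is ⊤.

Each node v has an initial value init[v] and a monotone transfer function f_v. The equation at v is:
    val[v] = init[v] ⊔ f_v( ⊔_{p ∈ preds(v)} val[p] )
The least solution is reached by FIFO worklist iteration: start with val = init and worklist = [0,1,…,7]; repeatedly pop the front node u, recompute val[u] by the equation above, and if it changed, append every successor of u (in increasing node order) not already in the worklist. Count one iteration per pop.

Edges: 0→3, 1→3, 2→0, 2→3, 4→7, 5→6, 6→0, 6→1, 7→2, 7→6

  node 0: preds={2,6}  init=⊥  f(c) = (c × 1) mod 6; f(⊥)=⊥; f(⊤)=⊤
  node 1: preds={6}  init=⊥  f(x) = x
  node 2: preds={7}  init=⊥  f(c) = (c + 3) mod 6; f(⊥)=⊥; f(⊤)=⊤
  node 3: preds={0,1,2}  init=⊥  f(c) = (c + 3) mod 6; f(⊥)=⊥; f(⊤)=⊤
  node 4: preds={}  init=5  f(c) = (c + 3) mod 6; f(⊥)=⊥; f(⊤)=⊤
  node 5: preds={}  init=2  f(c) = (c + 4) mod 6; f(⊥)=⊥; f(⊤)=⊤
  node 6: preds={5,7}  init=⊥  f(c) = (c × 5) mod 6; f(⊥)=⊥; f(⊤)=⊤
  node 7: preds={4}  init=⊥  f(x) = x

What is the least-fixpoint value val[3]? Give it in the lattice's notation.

Worklist (16 pops):
  #1 pop 0: in=⊥ → ⊥ (no change)
  #2 pop 1: in=⊥ → ⊥ (no change)
  #3 pop 2: in=⊥ → ⊥ (no change)
  #4 pop 3: in=⊥ → ⊥ (no change)
  #5 pop 4: in=⊥ → 5 (no change)
  #6 pop 5: in=⊥ → 2 (no change)
  #7 pop 6: in=2 → 4 (was ⊥); enqueue [0,1]
  #8 pop 7: in=5 → 5 (was ⊥); enqueue [2,6]
  #9 pop 0: in=4 → 4 (was ⊥); enqueue [3]
  #10 pop 1: in=4 → 4 (was ⊥); enqueue []
  #11 pop 2: in=5 → 2 (was ⊥); enqueue [0]
  #12 pop 6: in=⊤ → ⊤ (was 4); enqueue [1]
  #13 pop 3: in=⊤ → ⊤ (was ⊥); enqueue []
  #14 pop 0: in=⊤ → ⊤ (was 4); enqueue [3]
  #15 pop 1: in=⊤ → ⊤ (was 4); enqueue []
  #16 pop 3: in=⊤ → ⊤ (no change)

Fixpoint:
  val[0] = ⊤
  val[1] = ⊤
  val[2] = 2
  val[3] = ⊤
  val[4] = 5
  val[5] = 2
  val[6] = ⊤
  val[7] = 5

⊤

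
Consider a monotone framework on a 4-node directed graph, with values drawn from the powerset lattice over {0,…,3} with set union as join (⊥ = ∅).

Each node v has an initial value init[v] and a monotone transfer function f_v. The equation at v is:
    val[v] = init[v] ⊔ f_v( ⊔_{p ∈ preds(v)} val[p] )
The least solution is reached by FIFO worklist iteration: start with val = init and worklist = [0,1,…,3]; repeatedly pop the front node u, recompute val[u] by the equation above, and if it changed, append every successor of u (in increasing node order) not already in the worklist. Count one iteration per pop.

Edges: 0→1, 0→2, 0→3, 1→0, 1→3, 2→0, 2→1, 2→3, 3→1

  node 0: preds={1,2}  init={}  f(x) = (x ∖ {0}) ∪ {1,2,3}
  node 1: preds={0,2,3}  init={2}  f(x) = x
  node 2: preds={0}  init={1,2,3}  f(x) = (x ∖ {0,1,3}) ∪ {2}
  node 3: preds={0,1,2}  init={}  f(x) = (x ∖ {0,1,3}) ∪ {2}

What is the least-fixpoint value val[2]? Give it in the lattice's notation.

{1,2,3}

Iteration log — 6 steps:
  step 1. node 0  ⊔preds={1,2,3}  new={1,2,3}  old={}  +wl: 
  step 2. node 1  ⊔preds={1,2,3}  new={1,2,3}  old={2}  +wl: 0
  step 3. node 2  ⊔preds={1,2,3}  new={1,2,3}  stable
  step 4. node 3  ⊔preds={1,2,3}  new={2}  old={}  +wl: 1
  step 5. node 0  ⊔preds={1,2,3}  new={1,2,3}  stable
  step 6. node 1  ⊔preds={1,2,3}  new={1,2,3}  stable

Least fixpoint reached:
  node 0: {1,2,3}
  node 1: {1,2,3}
  node 2: {1,2,3}
  node 3: {2}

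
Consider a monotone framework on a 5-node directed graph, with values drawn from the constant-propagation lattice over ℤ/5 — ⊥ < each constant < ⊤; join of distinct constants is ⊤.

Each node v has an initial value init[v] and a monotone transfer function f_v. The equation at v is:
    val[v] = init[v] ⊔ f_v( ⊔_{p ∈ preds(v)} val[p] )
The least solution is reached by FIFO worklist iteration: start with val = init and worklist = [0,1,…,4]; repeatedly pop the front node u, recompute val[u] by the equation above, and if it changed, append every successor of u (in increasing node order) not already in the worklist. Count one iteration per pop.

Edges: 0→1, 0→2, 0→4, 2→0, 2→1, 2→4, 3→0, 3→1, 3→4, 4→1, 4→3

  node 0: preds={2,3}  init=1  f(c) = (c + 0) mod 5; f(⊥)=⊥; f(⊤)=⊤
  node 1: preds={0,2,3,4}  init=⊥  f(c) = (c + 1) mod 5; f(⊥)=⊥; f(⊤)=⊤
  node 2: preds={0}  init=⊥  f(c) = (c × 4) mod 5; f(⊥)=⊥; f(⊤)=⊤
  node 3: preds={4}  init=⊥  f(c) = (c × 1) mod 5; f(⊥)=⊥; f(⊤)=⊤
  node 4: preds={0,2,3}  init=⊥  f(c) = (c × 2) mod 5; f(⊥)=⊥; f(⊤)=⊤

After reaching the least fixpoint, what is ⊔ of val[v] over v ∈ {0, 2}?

⊤

Worklist (12 pops):
  #1 pop 0: in=⊥ → 1 (no change)
  #2 pop 1: in=1 → 2 (was ⊥); enqueue []
  #3 pop 2: in=1 → 4 (was ⊥); enqueue [0,1]
  #4 pop 3: in=⊥ → ⊥ (no change)
  #5 pop 4: in=⊤ → ⊤ (was ⊥); enqueue [3]
  #6 pop 0: in=4 → ⊤ (was 1); enqueue [2,4]
  #7 pop 1: in=⊤ → ⊤ (was 2); enqueue []
  #8 pop 3: in=⊤ → ⊤ (was ⊥); enqueue [0,1]
  #9 pop 2: in=⊤ → ⊤ (was 4); enqueue []
  #10 pop 4: in=⊤ → ⊤ (no change)
  #11 pop 0: in=⊤ → ⊤ (no change)
  #12 pop 1: in=⊤ → ⊤ (no change)

Fixpoint:
  val[0] = ⊤
  val[1] = ⊤
  val[2] = ⊤
  val[3] = ⊤
  val[4] = ⊤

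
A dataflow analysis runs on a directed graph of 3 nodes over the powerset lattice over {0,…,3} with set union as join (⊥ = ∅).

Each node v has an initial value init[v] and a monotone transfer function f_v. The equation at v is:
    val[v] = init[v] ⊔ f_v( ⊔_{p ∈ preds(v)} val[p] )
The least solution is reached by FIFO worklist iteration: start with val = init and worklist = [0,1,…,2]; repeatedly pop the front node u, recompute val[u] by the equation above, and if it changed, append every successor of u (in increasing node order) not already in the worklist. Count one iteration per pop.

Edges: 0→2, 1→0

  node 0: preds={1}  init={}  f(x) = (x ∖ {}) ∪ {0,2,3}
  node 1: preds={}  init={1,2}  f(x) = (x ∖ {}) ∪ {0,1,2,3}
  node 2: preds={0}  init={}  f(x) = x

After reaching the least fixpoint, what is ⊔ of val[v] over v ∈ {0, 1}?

{0,1,2,3}

Iteration log — 4 steps:
  step 1. node 0  ⊔preds={1,2}  new={0,1,2,3}  old={}  +wl: 
  step 2. node 1  ⊔preds={}  new={0,1,2,3}  old={1,2}  +wl: 0
  step 3. node 2  ⊔preds={0,1,2,3}  new={0,1,2,3}  old={}  +wl: 
  step 4. node 0  ⊔preds={0,1,2,3}  new={0,1,2,3}  stable

Least fixpoint reached:
  node 0: {0,1,2,3}
  node 1: {0,1,2,3}
  node 2: {0,1,2,3}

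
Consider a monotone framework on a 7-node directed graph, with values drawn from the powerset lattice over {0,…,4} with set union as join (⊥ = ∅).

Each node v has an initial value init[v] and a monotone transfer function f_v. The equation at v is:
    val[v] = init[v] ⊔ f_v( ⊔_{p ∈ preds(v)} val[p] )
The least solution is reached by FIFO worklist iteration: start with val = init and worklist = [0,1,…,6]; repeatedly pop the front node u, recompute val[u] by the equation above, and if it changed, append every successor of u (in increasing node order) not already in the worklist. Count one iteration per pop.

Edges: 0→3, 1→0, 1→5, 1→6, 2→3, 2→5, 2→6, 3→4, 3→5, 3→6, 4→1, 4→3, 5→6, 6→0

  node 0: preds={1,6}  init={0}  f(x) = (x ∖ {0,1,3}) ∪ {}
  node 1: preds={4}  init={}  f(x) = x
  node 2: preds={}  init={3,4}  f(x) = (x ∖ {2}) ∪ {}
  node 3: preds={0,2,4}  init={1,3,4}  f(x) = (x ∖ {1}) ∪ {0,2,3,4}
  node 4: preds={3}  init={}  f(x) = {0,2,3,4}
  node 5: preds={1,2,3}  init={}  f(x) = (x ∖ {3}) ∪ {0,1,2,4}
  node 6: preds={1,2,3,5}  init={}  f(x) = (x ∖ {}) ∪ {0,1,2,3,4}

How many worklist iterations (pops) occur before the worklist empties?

13

Worklist (13 pops):
  #1 pop 0: in={} → {0} (no change)
  #2 pop 1: in={} → {} (no change)
  #3 pop 2: in={} → {3,4} (no change)
  #4 pop 3: in={0,3,4} → {0,1,2,3,4} (was {1,3,4}); enqueue []
  #5 pop 4: in={0,1,2,3,4} → {0,2,3,4} (was {}); enqueue [1,3]
  #6 pop 5: in={0,1,2,3,4} → {0,1,2,4} (was {}); enqueue []
  #7 pop 6: in={0,1,2,3,4} → {0,1,2,3,4} (was {}); enqueue [0]
  #8 pop 1: in={0,2,3,4} → {0,2,3,4} (was {}); enqueue [5,6]
  #9 pop 3: in={0,2,3,4} → {0,1,2,3,4} (no change)
  #10 pop 0: in={0,1,2,3,4} → {0,2,4} (was {0}); enqueue [3]
  #11 pop 5: in={0,1,2,3,4} → {0,1,2,4} (no change)
  #12 pop 6: in={0,1,2,3,4} → {0,1,2,3,4} (no change)
  #13 pop 3: in={0,2,3,4} → {0,1,2,3,4} (no change)

Fixpoint:
  val[0] = {0,2,4}
  val[1] = {0,2,3,4}
  val[2] = {3,4}
  val[3] = {0,1,2,3,4}
  val[4] = {0,2,3,4}
  val[5] = {0,1,2,4}
  val[6] = {0,1,2,3,4}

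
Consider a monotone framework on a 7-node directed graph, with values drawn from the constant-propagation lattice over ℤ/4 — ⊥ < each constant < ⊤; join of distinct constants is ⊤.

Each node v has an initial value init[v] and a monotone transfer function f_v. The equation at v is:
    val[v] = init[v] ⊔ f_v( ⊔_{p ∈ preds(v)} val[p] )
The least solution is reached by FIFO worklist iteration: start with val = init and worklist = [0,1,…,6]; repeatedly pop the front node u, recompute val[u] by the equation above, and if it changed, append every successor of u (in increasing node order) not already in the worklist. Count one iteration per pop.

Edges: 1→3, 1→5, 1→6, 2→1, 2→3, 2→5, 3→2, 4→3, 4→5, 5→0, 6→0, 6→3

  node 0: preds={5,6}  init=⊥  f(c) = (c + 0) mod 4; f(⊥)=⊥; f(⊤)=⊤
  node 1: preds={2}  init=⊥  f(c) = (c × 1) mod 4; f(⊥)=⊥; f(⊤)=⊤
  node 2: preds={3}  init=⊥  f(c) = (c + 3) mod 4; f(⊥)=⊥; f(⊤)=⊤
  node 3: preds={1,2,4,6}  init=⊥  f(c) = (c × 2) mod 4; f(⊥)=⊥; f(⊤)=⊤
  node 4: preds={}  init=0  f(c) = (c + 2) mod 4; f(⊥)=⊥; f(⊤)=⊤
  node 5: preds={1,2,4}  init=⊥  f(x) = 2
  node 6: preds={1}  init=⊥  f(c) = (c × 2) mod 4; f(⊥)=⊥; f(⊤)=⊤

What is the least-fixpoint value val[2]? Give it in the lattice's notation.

⊤

Trace (22 dequeues):
  [1] u=0 | in ⊥ | out ⊥ | ==
  [2] u=1 | in ⊥ | out ⊥ | ==
  [3] u=2 | in ⊥ | out ⊥ | ==
  [4] u=3 | in 0 | out 0 | prev ⊥ | push {2}
  [5] u=4 | in ⊥ | out 0 | ==
  [6] u=5 | in 0 | out 2 | prev ⊥ | push {0}
  [7] u=6 | in ⊥ | out ⊥ | ==
  [8] u=2 | in 0 | out 3 | prev ⊥ | push {1,3,5}
  [9] u=0 | in 2 | out 2 | prev ⊥ | push {}
  [10] u=1 | in 3 | out 3 | prev ⊥ | push {6}
  [11] u=3 | in ⊤ | out ⊤ | prev 0 | push {2}
  [12] u=5 | in ⊤ | out 2 | ==
  [13] u=6 | in 3 | out 2 | prev ⊥ | push {0,3}
  [14] u=2 | in ⊤ | out ⊤ | prev 3 | push {1,5}
  [15] u=0 | in 2 | out 2 | ==
  [16] u=3 | in ⊤ | out ⊤ | ==
  [17] u=1 | in ⊤ | out ⊤ | prev 3 | push {3,6}
  [18] u=5 | in ⊤ | out 2 | ==
  [19] u=3 | in ⊤ | out ⊤ | ==
  [20] u=6 | in ⊤ | out ⊤ | prev 2 | push {0,3}
  [21] u=0 | in ⊤ | out ⊤ | prev 2 | push {}
  [22] u=3 | in ⊤ | out ⊤ | ==

Converged values:
  [0] ⊤
  [1] ⊤
  [2] ⊤
  [3] ⊤
  [4] 0
  [5] 2
  [6] ⊤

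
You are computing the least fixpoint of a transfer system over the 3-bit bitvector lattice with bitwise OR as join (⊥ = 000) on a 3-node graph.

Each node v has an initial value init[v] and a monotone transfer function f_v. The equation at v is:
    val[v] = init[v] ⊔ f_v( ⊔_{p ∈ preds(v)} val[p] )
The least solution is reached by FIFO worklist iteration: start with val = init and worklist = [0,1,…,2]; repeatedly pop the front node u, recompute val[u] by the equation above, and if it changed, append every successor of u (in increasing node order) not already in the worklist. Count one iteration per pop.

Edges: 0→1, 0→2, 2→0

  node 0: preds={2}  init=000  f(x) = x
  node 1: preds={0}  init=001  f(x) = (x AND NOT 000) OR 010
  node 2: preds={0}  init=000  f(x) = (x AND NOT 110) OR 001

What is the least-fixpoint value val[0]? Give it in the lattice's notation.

001

Iteration log — 6 steps:
  step 1. node 0  ⊔preds=000  new=000  stable
  step 2. node 1  ⊔preds=000  new=011  old=001  +wl: 
  step 3. node 2  ⊔preds=000  new=001  old=000  +wl: 0
  step 4. node 0  ⊔preds=001  new=001  old=000  +wl: 1,2
  step 5. node 1  ⊔preds=001  new=011  stable
  step 6. node 2  ⊔preds=001  new=001  stable

Least fixpoint reached:
  node 0: 001
  node 1: 011
  node 2: 001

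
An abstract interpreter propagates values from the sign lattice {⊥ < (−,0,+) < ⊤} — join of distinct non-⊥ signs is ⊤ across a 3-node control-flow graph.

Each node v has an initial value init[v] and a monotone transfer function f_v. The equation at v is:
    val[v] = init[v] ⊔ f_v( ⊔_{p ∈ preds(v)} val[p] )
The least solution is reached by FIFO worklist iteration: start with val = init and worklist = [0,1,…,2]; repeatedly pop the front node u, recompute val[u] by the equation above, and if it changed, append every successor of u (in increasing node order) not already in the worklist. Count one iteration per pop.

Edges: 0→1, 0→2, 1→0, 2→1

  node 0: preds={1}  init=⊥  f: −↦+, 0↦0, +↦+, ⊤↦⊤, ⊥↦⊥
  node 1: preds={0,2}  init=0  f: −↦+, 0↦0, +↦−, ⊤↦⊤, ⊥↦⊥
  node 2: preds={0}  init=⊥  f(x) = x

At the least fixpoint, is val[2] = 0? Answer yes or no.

Trace (4 dequeues):
  [1] u=0 | in 0 | out 0 | prev ⊥ | push {}
  [2] u=1 | in 0 | out 0 | ==
  [3] u=2 | in 0 | out 0 | prev ⊥ | push {1}
  [4] u=1 | in 0 | out 0 | ==

Converged values:
  [0] 0
  [1] 0
  [2] 0

yes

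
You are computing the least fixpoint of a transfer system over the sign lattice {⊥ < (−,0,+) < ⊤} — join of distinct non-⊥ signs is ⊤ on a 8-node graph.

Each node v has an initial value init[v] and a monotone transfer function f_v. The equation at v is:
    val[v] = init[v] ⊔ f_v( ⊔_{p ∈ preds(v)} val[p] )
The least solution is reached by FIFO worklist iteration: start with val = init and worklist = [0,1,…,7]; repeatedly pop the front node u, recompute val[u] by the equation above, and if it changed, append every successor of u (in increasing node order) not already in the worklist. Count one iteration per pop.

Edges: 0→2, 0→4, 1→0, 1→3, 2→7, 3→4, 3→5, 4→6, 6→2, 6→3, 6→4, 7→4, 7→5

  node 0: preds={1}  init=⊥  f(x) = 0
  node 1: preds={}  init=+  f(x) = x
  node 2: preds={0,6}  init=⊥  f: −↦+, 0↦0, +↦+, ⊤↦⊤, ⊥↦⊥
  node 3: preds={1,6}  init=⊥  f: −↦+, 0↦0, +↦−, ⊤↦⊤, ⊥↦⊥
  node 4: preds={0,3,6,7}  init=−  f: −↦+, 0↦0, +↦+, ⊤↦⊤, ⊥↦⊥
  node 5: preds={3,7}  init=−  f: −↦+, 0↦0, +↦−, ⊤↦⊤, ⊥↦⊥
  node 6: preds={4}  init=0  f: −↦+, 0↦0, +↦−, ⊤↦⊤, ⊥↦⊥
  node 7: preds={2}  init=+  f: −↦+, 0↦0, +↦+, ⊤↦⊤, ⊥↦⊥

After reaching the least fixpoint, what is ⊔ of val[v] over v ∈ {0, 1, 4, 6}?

⊤

Worklist (13 pops):
  #1 pop 0: in=+ → 0 (was ⊥); enqueue []
  #2 pop 1: in=⊥ → + (no change)
  #3 pop 2: in=0 → 0 (was ⊥); enqueue []
  #4 pop 3: in=⊤ → ⊤ (was ⊥); enqueue []
  #5 pop 4: in=⊤ → ⊤ (was −); enqueue []
  #6 pop 5: in=⊤ → ⊤ (was −); enqueue []
  #7 pop 6: in=⊤ → ⊤ (was 0); enqueue [2,3,4]
  #8 pop 7: in=0 → ⊤ (was +); enqueue [5]
  #9 pop 2: in=⊤ → ⊤ (was 0); enqueue [7]
  #10 pop 3: in=⊤ → ⊤ (no change)
  #11 pop 4: in=⊤ → ⊤ (no change)
  #12 pop 5: in=⊤ → ⊤ (no change)
  #13 pop 7: in=⊤ → ⊤ (no change)

Fixpoint:
  val[0] = 0
  val[1] = +
  val[2] = ⊤
  val[3] = ⊤
  val[4] = ⊤
  val[5] = ⊤
  val[6] = ⊤
  val[7] = ⊤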